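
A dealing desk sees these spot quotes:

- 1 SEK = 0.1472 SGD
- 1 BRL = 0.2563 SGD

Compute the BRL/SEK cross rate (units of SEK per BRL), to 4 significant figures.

BRL/SEK = 1.741

1 BRL × 0.2563 = 0.2563 SGD
0.2563 SGD ÷ 0.1472 = 1.74117 SEK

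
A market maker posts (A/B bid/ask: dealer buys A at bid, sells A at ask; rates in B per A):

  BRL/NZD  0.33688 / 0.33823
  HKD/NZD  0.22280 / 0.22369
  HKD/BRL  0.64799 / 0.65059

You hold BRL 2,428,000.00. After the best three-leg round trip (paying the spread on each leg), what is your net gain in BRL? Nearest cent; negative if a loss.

Best loop BRL → HKD → NZD → BRL:
BRL 2,428,000.00 ÷ 0.65059 (buy HKD at ask) = HKD 3,731,997.11
HKD 3,731,997.11 × 0.22280 (sell HKD at bid) = NZD 831,488.96
NZD 831,488.96 ÷ 0.33823 (buy BRL at ask) = BRL 2,458,353.65

Net profit: BRL 30,353.65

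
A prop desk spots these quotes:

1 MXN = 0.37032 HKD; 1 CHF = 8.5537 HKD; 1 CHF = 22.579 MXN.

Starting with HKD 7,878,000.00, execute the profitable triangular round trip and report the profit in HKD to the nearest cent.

Profit: HKD 181,129.22

Profitable loop is HKD → MXN → CHF → HKD:
HKD 7,878,000.00 ÷ 0.37032 = MXN 21,273,493.20
MXN 21,273,493.20 ÷ 22.579 = CHF 942,180.49
CHF 942,180.49 × 8.5537 = HKD 8,059,129.22
Profit = HKD 8,059,129.22 − HKD 7,878,000.00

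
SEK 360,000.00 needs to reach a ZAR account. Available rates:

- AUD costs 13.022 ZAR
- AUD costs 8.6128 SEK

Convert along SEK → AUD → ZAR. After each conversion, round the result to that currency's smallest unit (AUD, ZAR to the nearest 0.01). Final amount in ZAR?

ZAR 544,296.81

SEK 360,000.00 ÷ 8.6128 = AUD 41,798.25
AUD 41,798.25 × 13.022 = ZAR 544,296.81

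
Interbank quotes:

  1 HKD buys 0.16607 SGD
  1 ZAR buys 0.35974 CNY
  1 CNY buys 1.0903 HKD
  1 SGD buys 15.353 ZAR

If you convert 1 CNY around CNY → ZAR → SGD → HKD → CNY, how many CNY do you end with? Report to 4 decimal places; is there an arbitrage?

1.0000 (no arbitrage)

Around CNY → ZAR → SGD → HKD → CNY: 1 ÷ 0.35974 ÷ 15.353 ÷ 0.16607 ÷ 1.0903 = 0.999956
Product ≈ 1 (deviation 0.004%, within rounding noise).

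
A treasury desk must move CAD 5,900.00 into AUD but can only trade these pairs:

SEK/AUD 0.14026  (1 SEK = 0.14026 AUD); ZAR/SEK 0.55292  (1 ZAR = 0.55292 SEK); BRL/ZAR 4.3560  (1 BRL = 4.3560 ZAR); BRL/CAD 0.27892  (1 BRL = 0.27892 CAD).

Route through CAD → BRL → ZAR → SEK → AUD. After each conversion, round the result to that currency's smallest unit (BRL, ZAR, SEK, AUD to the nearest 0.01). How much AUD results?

CAD 5,900.00 ÷ 0.27892 = BRL 21,153.02
BRL 21,153.02 × 4.3560 = ZAR 92,142.56
ZAR 92,142.56 × 0.55292 = SEK 50,947.46
SEK 50,947.46 × 0.14026 = AUD 7,145.89

AUD 7,145.89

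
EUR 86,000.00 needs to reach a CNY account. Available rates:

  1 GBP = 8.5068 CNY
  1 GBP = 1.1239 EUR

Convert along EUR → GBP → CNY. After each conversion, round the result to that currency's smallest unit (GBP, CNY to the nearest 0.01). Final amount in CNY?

CNY 650,934.04

EUR 86,000.00 ÷ 1.1239 = GBP 76,519.26
GBP 76,519.26 × 8.5068 = CNY 650,934.04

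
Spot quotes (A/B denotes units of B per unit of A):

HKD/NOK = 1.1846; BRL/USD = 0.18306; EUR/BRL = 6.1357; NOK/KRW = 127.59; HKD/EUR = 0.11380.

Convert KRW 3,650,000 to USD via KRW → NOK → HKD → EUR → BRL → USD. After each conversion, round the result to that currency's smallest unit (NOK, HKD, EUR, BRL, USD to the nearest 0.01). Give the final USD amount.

KRW 3,650,000 ÷ 127.59 = NOK 28,607.26
NOK 28,607.26 ÷ 1.1846 = HKD 24,149.30
HKD 24,149.30 × 0.11380 = EUR 2,748.19
EUR 2,748.19 × 6.1357 = BRL 16,862.07
BRL 16,862.07 × 0.18306 = USD 3,086.77

USD 3,086.77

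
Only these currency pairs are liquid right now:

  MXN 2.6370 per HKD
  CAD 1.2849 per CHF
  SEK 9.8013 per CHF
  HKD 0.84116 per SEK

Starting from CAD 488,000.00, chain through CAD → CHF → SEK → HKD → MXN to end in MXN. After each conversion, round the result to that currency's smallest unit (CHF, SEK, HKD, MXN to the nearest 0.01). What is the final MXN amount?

CAD 488,000.00 ÷ 1.2849 = CHF 379,796.09
CHF 379,796.09 × 9.8013 = SEK 3,722,495.42
SEK 3,722,495.42 × 0.84116 = HKD 3,131,214.25
HKD 3,131,214.25 × 2.6370 = MXN 8,257,011.98

MXN 8,257,011.98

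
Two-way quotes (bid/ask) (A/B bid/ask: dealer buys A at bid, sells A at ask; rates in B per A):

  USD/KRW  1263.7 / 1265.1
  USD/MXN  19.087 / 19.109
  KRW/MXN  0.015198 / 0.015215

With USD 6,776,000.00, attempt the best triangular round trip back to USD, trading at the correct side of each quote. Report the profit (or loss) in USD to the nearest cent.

Net profit: USD 34,294.03

Best loop USD → KRW → MXN → USD:
USD 6,776,000.00 × 1263.7 (sell USD at bid) = KRW 8,562,831,200
KRW 8,562,831,200 × 0.015198 (sell KRW at bid) = MXN 130,137,908.58
MXN 130,137,908.58 ÷ 19.109 (buy USD at ask) = USD 6,810,294.03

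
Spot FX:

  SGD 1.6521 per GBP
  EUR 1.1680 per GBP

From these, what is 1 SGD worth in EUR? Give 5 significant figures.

SGD/EUR = 0.70698

1 SGD ÷ 1.6521 = 0.60529 GBP
0.60529 GBP × 1.1680 = 0.706979 EUR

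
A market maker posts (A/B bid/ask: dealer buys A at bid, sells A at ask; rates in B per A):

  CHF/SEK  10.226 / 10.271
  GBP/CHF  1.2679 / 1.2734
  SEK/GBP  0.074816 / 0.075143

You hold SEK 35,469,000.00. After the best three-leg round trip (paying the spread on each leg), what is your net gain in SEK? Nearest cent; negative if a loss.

Net profit: SEK 620,664.09

Best loop SEK → CHF → GBP → SEK:
SEK 35,469,000.00 ÷ 10.271 (buy CHF at ask) = CHF 3,453,315.16
CHF 3,453,315.16 ÷ 1.2734 (buy GBP at ask) = GBP 2,711,885.63
GBP 2,711,885.63 ÷ 0.075143 (buy SEK at ask) = SEK 36,089,664.09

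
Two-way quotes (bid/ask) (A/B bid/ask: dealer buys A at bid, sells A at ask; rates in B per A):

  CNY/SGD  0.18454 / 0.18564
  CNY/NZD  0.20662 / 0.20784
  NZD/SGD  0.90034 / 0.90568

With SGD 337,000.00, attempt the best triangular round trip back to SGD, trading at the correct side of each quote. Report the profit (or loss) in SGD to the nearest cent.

Best loop SGD → CNY → NZD → SGD:
SGD 337,000.00 ÷ 0.18564 (buy CNY at ask) = CNY 1,815,341.52
CNY 1,815,341.52 × 0.20662 (sell CNY at bid) = NZD 375,085.87
NZD 375,085.87 × 0.90034 (sell NZD at bid) = SGD 337,704.81

Net profit: SGD 704.81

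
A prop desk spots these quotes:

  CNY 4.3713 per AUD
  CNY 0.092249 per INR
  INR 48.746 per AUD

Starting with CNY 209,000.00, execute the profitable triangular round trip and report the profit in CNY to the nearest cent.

Profitable loop is CNY → AUD → INR → CNY:
CNY 209,000.00 ÷ 4.3713 = AUD 47,811.86
AUD 47,811.86 × 48.746 = INR 2,330,637.11
INR 2,330,637.11 × 0.092249 = CNY 214,998.94
Profit = CNY 214,998.94 − CNY 209,000.00

Profit: CNY 5,998.94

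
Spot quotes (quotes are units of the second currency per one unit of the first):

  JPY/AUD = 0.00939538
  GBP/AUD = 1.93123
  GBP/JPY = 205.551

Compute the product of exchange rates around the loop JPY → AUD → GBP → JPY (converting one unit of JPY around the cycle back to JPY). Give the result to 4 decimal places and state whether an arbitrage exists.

1.0000 (no arbitrage)

Around JPY → AUD → GBP → JPY: 1 × 0.00939538 ÷ 1.93123 × 205.551 = 1.000000
Product ≈ 1 (deviation 0.000%, within rounding noise).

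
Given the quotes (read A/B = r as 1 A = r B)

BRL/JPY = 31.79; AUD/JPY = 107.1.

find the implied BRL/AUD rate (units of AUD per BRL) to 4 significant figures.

1 BRL × 31.79 = 31.79 JPY
31.79 JPY ÷ 107.1 = 0.296825 AUD

BRL/AUD = 0.2968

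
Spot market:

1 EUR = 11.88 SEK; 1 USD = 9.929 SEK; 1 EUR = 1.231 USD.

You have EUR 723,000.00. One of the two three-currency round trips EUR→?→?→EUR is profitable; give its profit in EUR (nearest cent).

Profit: EUR 20,850.09

Profitable loop is EUR → USD → SEK → EUR:
EUR 723,000.00 × 1.231 = USD 890,013.00
USD 890,013.00 × 9.929 = SEK 8,836,939.08
SEK 8,836,939.08 ÷ 11.88 = EUR 743,850.09
Profit = EUR 743,850.09 − EUR 723,000.00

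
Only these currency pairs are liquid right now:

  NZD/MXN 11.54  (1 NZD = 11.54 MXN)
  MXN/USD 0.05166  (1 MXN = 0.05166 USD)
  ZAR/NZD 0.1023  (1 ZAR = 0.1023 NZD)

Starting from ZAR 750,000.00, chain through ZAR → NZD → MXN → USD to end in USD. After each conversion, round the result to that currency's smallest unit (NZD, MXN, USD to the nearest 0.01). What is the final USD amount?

ZAR 750,000.00 × 0.1023 = NZD 76,725.00
NZD 76,725.00 × 11.54 = MXN 885,406.50
MXN 885,406.50 × 0.05166 = USD 45,740.10

USD 45,740.10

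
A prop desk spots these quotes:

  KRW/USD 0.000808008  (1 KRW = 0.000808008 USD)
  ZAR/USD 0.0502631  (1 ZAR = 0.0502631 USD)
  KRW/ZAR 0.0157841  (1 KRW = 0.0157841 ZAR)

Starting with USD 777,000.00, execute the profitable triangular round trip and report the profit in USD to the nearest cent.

Profit: USD 14,348.14

Profitable loop is USD → ZAR → KRW → USD:
USD 777,000.00 ÷ 0.0502631 = ZAR 15,458,656.55
ZAR 15,458,656.55 ÷ 0.0157841 = KRW 979,381,564
KRW 979,381,564 × 0.000808008 = USD 791,348.14
Profit = USD 791,348.14 − USD 777,000.00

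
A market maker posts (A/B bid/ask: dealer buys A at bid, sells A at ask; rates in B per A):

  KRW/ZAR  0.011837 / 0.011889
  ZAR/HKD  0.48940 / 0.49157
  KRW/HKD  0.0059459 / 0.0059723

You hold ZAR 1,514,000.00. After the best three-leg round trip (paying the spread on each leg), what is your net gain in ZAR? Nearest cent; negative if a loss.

Net profit: ZAR 26,326.47

Best loop ZAR → KRW → HKD → ZAR:
ZAR 1,514,000.00 ÷ 0.011889 (buy KRW at ask) = KRW 127,344,604
KRW 127,344,604 × 0.0059459 (sell KRW at bid) = HKD 757,178.28
HKD 757,178.28 ÷ 0.49157 (buy ZAR at ask) = ZAR 1,540,326.47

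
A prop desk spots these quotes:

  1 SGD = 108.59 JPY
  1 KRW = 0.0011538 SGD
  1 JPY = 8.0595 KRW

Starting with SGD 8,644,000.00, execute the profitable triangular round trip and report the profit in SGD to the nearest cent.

Profitable loop is SGD → JPY → KRW → SGD:
SGD 8,644,000.00 × 108.59 = JPY 938,651,960
JPY 938,651,960 × 8.0595 = KRW 7,565,065,472
KRW 7,565,065,472 × 0.0011538 = SGD 8,728,572.54
Profit = SGD 8,728,572.54 − SGD 8,644,000.00

Profit: SGD 84,572.54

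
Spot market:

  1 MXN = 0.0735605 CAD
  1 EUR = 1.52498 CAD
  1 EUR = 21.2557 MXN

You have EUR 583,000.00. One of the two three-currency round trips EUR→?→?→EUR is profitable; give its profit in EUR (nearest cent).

Profitable loop is EUR → MXN → CAD → EUR:
EUR 583,000.00 × 21.2557 = MXN 12,392,073.10
MXN 12,392,073.10 × 0.0735605 = CAD 911,567.09
CAD 911,567.09 ÷ 1.52498 = EUR 597,756.75
Profit = EUR 597,756.75 − EUR 583,000.00

Profit: EUR 14,756.75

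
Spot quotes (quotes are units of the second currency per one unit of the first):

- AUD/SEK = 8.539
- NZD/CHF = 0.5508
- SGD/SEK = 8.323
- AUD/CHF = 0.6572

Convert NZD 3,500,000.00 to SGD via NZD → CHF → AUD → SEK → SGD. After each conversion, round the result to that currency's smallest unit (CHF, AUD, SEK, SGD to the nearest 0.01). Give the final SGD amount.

SGD 3,009,480.54

NZD 3,500,000.00 × 0.5508 = CHF 1,927,800.00
CHF 1,927,800.00 ÷ 0.6572 = AUD 2,933,353.62
AUD 2,933,353.62 × 8.539 = SEK 25,047,906.56
SEK 25,047,906.56 ÷ 8.323 = SGD 3,009,480.54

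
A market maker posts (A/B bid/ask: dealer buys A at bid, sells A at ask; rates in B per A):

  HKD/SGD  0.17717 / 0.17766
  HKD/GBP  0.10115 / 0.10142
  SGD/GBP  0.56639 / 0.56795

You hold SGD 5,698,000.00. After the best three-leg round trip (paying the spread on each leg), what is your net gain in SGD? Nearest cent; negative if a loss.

Best loop SGD → HKD → GBP → SGD:
SGD 5,698,000.00 ÷ 0.17766 (buy HKD at ask) = HKD 32,072,498.03
HKD 32,072,498.03 × 0.10115 (sell HKD at bid) = GBP 3,244,133.18
GBP 3,244,133.18 ÷ 0.56795 (buy SGD at ask) = SGD 5,712,004.89

Net profit: SGD 14,004.89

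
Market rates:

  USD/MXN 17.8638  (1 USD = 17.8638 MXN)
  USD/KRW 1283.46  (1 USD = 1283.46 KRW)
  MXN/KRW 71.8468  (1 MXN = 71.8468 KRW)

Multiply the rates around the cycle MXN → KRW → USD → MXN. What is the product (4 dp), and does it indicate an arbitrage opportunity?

Around MXN → KRW → USD → MXN: 1 × 71.8468 ÷ 1283.46 × 17.8638 = 0.999998
Product ≈ 1 (deviation 0.000%, within rounding noise).

1.0000 (no arbitrage)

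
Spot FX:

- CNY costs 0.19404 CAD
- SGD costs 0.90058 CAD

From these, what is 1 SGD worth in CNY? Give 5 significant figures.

1 SGD × 0.90058 = 0.90058 CAD
0.90058 CAD ÷ 0.19404 = 4.64121 CNY

SGD/CNY = 4.6412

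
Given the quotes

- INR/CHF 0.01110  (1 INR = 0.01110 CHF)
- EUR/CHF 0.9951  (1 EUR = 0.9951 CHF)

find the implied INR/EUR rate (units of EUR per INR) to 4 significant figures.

1 INR × 0.01110 = 0.0111 CHF
0.0111 CHF ÷ 0.9951 = 0.0111547 EUR

INR/EUR = 0.01115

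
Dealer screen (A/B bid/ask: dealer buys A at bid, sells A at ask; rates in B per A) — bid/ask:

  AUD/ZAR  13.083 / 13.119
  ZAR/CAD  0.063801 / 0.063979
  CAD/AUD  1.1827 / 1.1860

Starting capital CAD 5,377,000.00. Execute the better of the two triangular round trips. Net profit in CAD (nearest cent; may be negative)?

Best loop CAD → ZAR → AUD → CAD:
CAD 5,377,000.00 ÷ 0.063979 (buy ZAR at ask) = ZAR 84,043,201.68
ZAR 84,043,201.68 ÷ 13.119 (buy AUD at ask) = AUD 6,406,220.11
AUD 6,406,220.11 ÷ 1.1860 (buy CAD at ask) = CAD 5,401,534.67

Net profit: CAD 24,534.67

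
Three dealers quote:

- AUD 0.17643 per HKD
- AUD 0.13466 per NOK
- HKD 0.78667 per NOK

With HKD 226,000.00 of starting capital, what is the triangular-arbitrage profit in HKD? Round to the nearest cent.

Profit: HKD 6,935.06

Profitable loop is HKD → AUD → NOK → HKD:
HKD 226,000.00 × 0.17643 = AUD 39,873.18
AUD 39,873.18 ÷ 0.13466 = NOK 296,102.63
NOK 296,102.63 × 0.78667 = HKD 232,935.06
Profit = HKD 232,935.06 − HKD 226,000.00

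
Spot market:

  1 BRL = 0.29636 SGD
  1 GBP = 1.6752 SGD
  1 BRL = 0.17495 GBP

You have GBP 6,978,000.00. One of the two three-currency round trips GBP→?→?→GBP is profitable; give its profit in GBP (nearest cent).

Profit: GBP 78,184.70

Profitable loop is GBP → BRL → SGD → GBP:
GBP 6,978,000.00 ÷ 0.17495 = BRL 39,885,681.62
BRL 39,885,681.62 × 0.29636 = SGD 11,820,520.61
SGD 11,820,520.61 ÷ 1.6752 = GBP 7,056,184.70
Profit = GBP 7,056,184.70 − GBP 6,978,000.00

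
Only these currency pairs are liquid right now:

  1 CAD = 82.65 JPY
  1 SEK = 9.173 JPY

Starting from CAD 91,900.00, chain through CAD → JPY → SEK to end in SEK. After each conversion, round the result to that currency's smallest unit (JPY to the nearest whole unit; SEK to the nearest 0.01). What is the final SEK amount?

SEK 828,031.72

CAD 91,900.00 × 82.65 = JPY 7,595,535
JPY 7,595,535 ÷ 9.173 = SEK 828,031.72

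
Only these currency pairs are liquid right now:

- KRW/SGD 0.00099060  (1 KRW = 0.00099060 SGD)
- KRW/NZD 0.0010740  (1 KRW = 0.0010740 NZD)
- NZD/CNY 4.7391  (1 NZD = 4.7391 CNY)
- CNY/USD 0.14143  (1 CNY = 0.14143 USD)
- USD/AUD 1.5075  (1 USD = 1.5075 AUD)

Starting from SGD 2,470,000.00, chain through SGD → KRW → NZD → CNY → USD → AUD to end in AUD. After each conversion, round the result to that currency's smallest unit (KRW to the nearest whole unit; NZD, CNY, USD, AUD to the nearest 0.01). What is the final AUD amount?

AUD 2,705,812.17

SGD 2,470,000.00 ÷ 0.00099060 = KRW 2,493,438,320
KRW 2,493,438,320 × 0.0010740 = NZD 2,677,952.76
NZD 2,677,952.76 × 4.7391 = CNY 12,691,085.92
CNY 12,691,085.92 × 0.14143 = USD 1,794,900.28
USD 1,794,900.28 × 1.5075 = AUD 2,705,812.17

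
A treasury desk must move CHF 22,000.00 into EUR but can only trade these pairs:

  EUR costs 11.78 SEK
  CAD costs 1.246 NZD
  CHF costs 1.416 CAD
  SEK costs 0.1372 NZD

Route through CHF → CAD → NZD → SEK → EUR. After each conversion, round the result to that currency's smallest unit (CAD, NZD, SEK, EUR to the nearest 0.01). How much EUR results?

EUR 24,016.21

CHF 22,000.00 × 1.416 = CAD 31,152.00
CAD 31,152.00 × 1.246 = NZD 38,815.39
NZD 38,815.39 ÷ 0.1372 = SEK 282,911.01
SEK 282,911.01 ÷ 11.78 = EUR 24,016.21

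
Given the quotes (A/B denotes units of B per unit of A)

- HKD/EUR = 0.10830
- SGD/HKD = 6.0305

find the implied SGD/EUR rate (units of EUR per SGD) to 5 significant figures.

SGD/EUR = 0.65310

1 SGD × 6.0305 = 6.0305 HKD
6.0305 HKD × 0.10830 = 0.653103 EUR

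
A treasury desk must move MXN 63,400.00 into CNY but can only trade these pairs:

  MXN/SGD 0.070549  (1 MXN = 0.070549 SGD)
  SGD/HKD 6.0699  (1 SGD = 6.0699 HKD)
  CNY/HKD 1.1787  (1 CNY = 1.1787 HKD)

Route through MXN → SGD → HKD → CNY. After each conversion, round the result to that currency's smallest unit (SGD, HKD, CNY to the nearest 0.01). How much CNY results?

MXN 63,400.00 × 0.070549 = SGD 4,472.81
SGD 4,472.81 × 6.0699 = HKD 27,149.51
HKD 27,149.51 ÷ 1.1787 = CNY 23,033.44

CNY 23,033.44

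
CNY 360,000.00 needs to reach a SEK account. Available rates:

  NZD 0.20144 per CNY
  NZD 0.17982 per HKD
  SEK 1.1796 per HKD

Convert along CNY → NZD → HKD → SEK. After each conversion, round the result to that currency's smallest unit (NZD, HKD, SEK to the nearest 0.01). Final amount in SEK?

SEK 475,712.96

CNY 360,000.00 × 0.20144 = NZD 72,518.40
NZD 72,518.40 ÷ 0.17982 = HKD 403,283.28
HKD 403,283.28 × 1.1796 = SEK 475,712.96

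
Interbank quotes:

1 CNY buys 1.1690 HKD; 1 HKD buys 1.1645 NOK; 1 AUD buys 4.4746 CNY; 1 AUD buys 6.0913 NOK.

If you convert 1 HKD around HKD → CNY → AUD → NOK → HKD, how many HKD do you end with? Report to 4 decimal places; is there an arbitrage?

Around HKD → CNY → AUD → NOK → HKD: 1 ÷ 1.1690 ÷ 4.4746 × 6.0913 ÷ 1.1645 = 1.000004
Product ≈ 1 (deviation 0.000%, within rounding noise).

1.0000 (no arbitrage)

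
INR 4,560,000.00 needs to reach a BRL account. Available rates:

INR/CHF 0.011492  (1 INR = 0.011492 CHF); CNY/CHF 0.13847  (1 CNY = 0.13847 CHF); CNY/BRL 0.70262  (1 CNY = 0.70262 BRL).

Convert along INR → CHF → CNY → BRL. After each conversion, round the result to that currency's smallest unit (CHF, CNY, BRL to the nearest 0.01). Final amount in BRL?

INR 4,560,000.00 × 0.011492 = CHF 52,403.52
CHF 52,403.52 ÷ 0.13847 = CNY 378,446.74
CNY 378,446.74 × 0.70262 = BRL 265,904.25

BRL 265,904.25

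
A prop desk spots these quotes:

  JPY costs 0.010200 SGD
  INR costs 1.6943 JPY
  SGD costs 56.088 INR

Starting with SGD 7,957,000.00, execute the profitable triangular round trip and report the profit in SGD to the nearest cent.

Profit: SGD 251,974.78

Profitable loop is SGD → JPY → INR → SGD:
SGD 7,957,000.00 ÷ 0.010200 = JPY 780,098,039
JPY 780,098,039 ÷ 1.6943 = INR 460,424,977.40
INR 460,424,977.40 ÷ 56.088 = SGD 8,208,974.78
Profit = SGD 8,208,974.78 − SGD 7,957,000.00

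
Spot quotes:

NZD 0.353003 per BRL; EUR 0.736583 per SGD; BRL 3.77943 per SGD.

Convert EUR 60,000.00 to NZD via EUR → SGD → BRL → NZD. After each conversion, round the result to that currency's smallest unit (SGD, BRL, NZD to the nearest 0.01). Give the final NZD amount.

NZD 108,676.16

EUR 60,000.00 ÷ 0.736583 = SGD 81,457.22
SGD 81,457.22 × 3.77943 = BRL 307,861.86
BRL 307,861.86 × 0.353003 = NZD 108,676.16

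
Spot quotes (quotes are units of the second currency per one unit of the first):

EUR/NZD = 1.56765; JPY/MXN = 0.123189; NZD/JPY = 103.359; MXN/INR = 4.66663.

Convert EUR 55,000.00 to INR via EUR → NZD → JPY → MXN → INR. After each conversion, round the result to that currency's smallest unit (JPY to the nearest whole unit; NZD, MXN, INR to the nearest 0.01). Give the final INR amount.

INR 5,123,129.92

EUR 55,000.00 × 1.56765 = NZD 86,220.75
NZD 86,220.75 × 103.359 = JPY 8,911,690
JPY 8,911,690 × 0.123189 = MXN 1,097,822.18
MXN 1,097,822.18 × 4.66663 = INR 5,123,129.92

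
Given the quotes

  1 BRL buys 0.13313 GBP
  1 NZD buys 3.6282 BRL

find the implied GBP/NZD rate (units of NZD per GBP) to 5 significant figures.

GBP/NZD = 2.0703

1 GBP ÷ 0.13313 = 7.51145 BRL
7.51145 BRL ÷ 3.6282 = 2.0703 NZD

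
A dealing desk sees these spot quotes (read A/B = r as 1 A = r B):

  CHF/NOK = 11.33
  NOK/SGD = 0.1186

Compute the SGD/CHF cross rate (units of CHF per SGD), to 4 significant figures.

SGD/CHF = 0.7442

1 SGD ÷ 0.1186 = 8.4317 NOK
8.4317 NOK ÷ 11.33 = 0.744193 CHF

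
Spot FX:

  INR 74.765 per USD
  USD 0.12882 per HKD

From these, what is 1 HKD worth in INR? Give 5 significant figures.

HKD/INR = 9.6312

1 HKD × 0.12882 = 0.12882 USD
0.12882 USD × 74.765 = 9.63123 INR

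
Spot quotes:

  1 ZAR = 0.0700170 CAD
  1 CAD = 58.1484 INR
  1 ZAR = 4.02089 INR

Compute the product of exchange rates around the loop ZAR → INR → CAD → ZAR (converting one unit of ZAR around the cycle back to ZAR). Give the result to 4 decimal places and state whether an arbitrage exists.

0.9876 (arbitrage exists)

Around ZAR → INR → CAD → ZAR: 1 × 4.02089 ÷ 58.1484 ÷ 0.0700170 = 0.987600
Product < 1; profitable direction is ZAR → CAD → INR → ZAR.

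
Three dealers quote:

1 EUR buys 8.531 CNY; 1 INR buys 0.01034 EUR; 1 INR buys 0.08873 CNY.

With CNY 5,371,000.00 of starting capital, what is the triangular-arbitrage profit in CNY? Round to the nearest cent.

Profit: CNY 31,629.10

Profitable loop is CNY → EUR → INR → CNY:
CNY 5,371,000.00 ÷ 8.531 = EUR 629,586.21
EUR 629,586.21 ÷ 0.01034 = INR 60,888,415.38
INR 60,888,415.38 × 0.08873 = CNY 5,402,629.10
Profit = CNY 5,402,629.10 − CNY 5,371,000.00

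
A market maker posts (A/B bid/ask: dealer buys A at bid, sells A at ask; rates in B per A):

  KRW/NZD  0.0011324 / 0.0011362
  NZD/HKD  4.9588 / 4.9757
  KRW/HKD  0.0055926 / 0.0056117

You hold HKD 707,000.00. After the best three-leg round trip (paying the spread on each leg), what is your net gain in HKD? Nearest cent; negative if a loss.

Net profit: HKD 459.24

Best loop HKD → KRW → NZD → HKD:
HKD 707,000.00 ÷ 0.0056117 (buy KRW at ask) = KRW 125,986,778
KRW 125,986,778 × 0.0011324 (sell KRW at bid) = NZD 142,667.43
NZD 142,667.43 × 4.9588 (sell NZD at bid) = HKD 707,459.24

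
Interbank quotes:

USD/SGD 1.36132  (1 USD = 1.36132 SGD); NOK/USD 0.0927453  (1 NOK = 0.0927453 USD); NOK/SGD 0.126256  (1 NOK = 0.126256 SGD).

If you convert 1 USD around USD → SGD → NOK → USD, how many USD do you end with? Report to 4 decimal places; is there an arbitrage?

1.0000 (no arbitrage)

Around USD → SGD → NOK → USD: 1 × 1.36132 ÷ 0.126256 × 0.0927453 = 1.000000
Product ≈ 1 (deviation 0.000%, within rounding noise).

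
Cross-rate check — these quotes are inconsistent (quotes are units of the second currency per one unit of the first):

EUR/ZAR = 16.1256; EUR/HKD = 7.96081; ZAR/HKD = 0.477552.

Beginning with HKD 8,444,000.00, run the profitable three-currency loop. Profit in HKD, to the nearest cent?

Profit: HKD 285,089.22

Profitable loop is HKD → ZAR → EUR → HKD:
HKD 8,444,000.00 ÷ 0.477552 = ZAR 17,681,844.07
ZAR 17,681,844.07 ÷ 16.1256 = EUR 1,096,507.67
EUR 1,096,507.67 × 7.96081 = HKD 8,729,089.22
Profit = HKD 8,729,089.22 − HKD 8,444,000.00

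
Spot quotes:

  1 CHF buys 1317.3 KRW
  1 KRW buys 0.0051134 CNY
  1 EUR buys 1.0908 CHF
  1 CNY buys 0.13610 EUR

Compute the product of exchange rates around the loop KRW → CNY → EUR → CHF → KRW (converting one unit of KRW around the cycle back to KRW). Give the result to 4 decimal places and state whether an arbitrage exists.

1.0000 (no arbitrage)

Around KRW → CNY → EUR → CHF → KRW: 1 × 0.0051134 × 0.13610 × 1.0908 × 1317.3 = 0.999995
Product ≈ 1 (deviation 0.001%, within rounding noise).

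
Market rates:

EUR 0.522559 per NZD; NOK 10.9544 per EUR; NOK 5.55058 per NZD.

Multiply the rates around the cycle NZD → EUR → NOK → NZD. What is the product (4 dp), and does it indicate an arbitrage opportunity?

Around NZD → EUR → NOK → NZD: 1 × 0.522559 × 10.9544 ÷ 5.55058 = 1.031301
Product > 1; profitable direction is NZD → EUR → NOK → NZD.

1.0313 (arbitrage exists)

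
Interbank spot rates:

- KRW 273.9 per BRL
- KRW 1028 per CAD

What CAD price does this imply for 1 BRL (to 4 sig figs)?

1 BRL × 273.9 = 273.9 KRW
273.9 KRW ÷ 1028 = 0.26644 CAD

BRL/CAD = 0.2664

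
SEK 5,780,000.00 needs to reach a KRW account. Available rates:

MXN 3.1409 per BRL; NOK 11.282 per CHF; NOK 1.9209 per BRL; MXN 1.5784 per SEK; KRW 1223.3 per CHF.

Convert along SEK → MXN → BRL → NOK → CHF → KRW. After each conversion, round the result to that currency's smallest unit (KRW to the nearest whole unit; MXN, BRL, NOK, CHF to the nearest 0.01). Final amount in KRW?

KRW 604,981,975

SEK 5,780,000.00 × 1.5784 = MXN 9,123,152.00
MXN 9,123,152.00 ÷ 3.1409 = BRL 2,904,629.88
BRL 2,904,629.88 × 1.9209 = NOK 5,579,503.54
NOK 5,579,503.54 ÷ 11.282 = CHF 494,549.15
CHF 494,549.15 × 1223.3 = KRW 604,981,975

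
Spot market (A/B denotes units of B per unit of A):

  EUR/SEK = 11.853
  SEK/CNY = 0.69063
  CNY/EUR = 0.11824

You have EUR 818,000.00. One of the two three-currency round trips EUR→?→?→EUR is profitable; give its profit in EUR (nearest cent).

Profitable loop is EUR → CNY → SEK → EUR:
EUR 818,000.00 ÷ 0.11824 = CNY 6,918,132.61
CNY 6,918,132.61 ÷ 0.69063 = SEK 10,017,133.07
SEK 10,017,133.07 ÷ 11.853 = EUR 845,113.73
Profit = EUR 845,113.73 − EUR 818,000.00

Profit: EUR 27,113.73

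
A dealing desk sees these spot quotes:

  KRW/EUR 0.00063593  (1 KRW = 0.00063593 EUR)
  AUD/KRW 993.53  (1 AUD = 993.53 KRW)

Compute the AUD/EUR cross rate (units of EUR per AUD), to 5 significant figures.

AUD/EUR = 0.63182

1 AUD × 993.53 = 993.53 KRW
993.53 KRW × 0.00063593 = 0.631816 EUR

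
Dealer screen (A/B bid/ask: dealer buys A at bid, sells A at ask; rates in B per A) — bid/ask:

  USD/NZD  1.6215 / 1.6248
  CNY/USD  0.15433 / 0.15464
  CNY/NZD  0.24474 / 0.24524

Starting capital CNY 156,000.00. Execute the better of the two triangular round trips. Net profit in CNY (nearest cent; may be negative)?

Best loop CNY → USD → NZD → CNY:
CNY 156,000.00 × 0.15433 (sell CNY at bid) = USD 24,075.48
USD 24,075.48 × 1.6215 (sell USD at bid) = NZD 39,038.39
NZD 39,038.39 ÷ 0.24524 (buy CNY at ask) = CNY 159,184.43

Net profit: CNY 3,184.43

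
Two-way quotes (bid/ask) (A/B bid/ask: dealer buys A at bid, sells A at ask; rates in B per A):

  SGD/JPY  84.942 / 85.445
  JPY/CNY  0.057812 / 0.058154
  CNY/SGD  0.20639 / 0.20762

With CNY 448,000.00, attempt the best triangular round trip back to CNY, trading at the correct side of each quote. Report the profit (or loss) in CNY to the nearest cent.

Net profit: CNY 6,053.62

Best loop CNY → SGD → JPY → CNY:
CNY 448,000.00 × 0.20639 (sell CNY at bid) = SGD 92,462.72
SGD 92,462.72 × 84.942 (sell SGD at bid) = JPY 7,853,968
JPY 7,853,968 × 0.057812 (sell JPY at bid) = CNY 454,053.62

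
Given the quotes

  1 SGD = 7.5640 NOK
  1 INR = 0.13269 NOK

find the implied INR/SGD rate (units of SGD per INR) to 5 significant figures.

1 INR × 0.13269 = 0.13269 NOK
0.13269 NOK ÷ 7.5640 = 0.0175423 SGD

INR/SGD = 0.017542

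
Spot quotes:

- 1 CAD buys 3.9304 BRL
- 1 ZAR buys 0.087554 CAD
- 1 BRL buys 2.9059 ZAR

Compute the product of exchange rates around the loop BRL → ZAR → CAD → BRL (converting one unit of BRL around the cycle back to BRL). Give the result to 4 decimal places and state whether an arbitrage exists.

Around BRL → ZAR → CAD → BRL: 1 × 2.9059 × 0.087554 × 3.9304 = 0.999985
Product ≈ 1 (deviation 0.002%, within rounding noise).

1.0000 (no arbitrage)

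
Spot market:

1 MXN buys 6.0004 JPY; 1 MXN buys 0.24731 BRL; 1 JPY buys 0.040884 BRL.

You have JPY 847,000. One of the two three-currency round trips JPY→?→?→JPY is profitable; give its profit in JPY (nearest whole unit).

Profitable loop is JPY → MXN → BRL → JPY:
JPY 847,000 ÷ 6.0004 = MXN 141,157.26
MXN 141,157.26 × 0.24731 = BRL 34,909.60
BRL 34,909.60 ÷ 0.040884 = JPY 853,870
Profit = JPY 853,870 − JPY 847,000

Profit: JPY 6,870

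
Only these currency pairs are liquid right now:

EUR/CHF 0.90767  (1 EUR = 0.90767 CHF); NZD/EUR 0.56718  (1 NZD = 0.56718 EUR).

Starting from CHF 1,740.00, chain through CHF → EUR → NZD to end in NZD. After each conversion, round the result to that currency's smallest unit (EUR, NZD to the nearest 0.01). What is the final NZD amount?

CHF 1,740.00 ÷ 0.90767 = EUR 1,917.00
EUR 1,917.00 ÷ 0.56718 = NZD 3,379.88

NZD 3,379.88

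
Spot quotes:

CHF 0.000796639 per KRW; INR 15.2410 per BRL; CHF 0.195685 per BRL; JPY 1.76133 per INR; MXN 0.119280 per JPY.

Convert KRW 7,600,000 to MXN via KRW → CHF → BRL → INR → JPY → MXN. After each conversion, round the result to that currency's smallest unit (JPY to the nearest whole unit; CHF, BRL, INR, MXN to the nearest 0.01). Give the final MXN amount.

KRW 7,600,000 × 0.000796639 = CHF 6,054.46
CHF 6,054.46 ÷ 0.195685 = BRL 30,939.83
BRL 30,939.83 × 15.2410 = INR 471,553.95
INR 471,553.95 × 1.76133 = JPY 830,562
JPY 830,562 × 0.119280 = MXN 99,069.44

MXN 99,069.44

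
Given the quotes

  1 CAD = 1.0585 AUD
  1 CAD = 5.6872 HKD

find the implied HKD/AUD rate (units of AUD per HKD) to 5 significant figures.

HKD/AUD = 0.18612

1 HKD ÷ 5.6872 = 0.175833 CAD
0.175833 CAD × 1.0585 = 0.18612 AUD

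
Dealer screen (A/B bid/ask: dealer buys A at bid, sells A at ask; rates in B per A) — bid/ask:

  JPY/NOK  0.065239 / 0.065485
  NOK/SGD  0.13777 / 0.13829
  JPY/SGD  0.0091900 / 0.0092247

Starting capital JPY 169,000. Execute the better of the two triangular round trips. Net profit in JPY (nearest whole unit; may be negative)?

Net profit: JPY 2,502

Best loop JPY → SGD → NOK → JPY:
JPY 169,000 × 0.0091900 (sell JPY at bid) = SGD 1,553.11
SGD 1,553.11 ÷ 0.13829 (buy NOK at ask) = NOK 11,230.82
NOK 11,230.82 ÷ 0.065485 (buy JPY at ask) = JPY 171,502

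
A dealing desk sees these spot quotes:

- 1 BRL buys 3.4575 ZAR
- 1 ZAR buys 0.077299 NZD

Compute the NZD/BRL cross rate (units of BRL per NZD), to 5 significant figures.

NZD/BRL = 3.7417

1 NZD ÷ 0.077299 = 12.9368 ZAR
12.9368 ZAR ÷ 3.4575 = 3.74166 BRL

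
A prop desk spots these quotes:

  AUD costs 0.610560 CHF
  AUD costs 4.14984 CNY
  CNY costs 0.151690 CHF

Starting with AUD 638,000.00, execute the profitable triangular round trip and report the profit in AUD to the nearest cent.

Profitable loop is AUD → CNY → CHF → AUD:
AUD 638,000.00 × 4.14984 = CNY 2,647,597.92
CNY 2,647,597.92 × 0.151690 = CHF 401,614.13
CHF 401,614.13 ÷ 0.610560 = AUD 657,779.95
Profit = AUD 657,779.95 − AUD 638,000.00

Profit: AUD 19,779.95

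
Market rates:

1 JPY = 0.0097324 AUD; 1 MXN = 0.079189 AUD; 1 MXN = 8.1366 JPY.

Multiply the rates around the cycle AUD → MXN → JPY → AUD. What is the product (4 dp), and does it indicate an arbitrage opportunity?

1.0000 (no arbitrage)

Around AUD → MXN → JPY → AUD: 1 ÷ 0.079189 × 8.1366 × 0.0097324 = 0.999996
Product ≈ 1 (deviation 0.000%, within rounding noise).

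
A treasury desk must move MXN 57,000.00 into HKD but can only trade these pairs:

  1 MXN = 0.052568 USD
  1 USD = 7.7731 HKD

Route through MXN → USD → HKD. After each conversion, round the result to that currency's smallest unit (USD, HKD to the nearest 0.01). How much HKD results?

MXN 57,000.00 × 0.052568 = USD 2,996.38
USD 2,996.38 × 7.7731 = HKD 23,291.16

HKD 23,291.16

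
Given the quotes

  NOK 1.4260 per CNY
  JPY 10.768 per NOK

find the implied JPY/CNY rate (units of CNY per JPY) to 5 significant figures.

1 JPY ÷ 10.768 = 0.0928678 NOK
0.0928678 NOK ÷ 1.4260 = 0.0651247 CNY

JPY/CNY = 0.065125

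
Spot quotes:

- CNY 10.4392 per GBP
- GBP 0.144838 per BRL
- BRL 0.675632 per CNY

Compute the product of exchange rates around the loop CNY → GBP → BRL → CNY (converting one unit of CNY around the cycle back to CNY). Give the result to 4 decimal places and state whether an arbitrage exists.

0.9789 (arbitrage exists)

Around CNY → GBP → BRL → CNY: 1 ÷ 10.4392 ÷ 0.144838 ÷ 0.675632 = 0.978904
Product < 1; profitable direction is CNY → BRL → GBP → CNY.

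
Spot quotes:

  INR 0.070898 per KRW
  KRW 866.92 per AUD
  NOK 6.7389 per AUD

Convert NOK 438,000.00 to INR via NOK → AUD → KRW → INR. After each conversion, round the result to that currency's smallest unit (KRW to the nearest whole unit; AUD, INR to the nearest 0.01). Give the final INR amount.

NOK 438,000.00 ÷ 6.7389 = AUD 64,995.77
AUD 64,995.77 × 866.92 = KRW 56,346,133
KRW 56,346,133 × 0.070898 = INR 3,994,828.14

INR 3,994,828.14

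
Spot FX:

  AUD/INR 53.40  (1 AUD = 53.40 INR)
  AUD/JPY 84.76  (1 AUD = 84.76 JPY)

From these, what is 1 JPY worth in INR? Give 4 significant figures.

JPY/INR = 0.6300

1 JPY ÷ 84.76 = 0.011798 AUD
0.011798 AUD × 53.40 = 0.630014 INR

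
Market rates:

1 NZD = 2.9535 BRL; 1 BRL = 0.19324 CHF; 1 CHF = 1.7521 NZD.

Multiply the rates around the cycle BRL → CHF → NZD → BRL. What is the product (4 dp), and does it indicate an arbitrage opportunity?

Around BRL → CHF → NZD → BRL: 1 × 0.19324 × 1.7521 × 2.9535 = 0.999984
Product ≈ 1 (deviation 0.002%, within rounding noise).

1.0000 (no arbitrage)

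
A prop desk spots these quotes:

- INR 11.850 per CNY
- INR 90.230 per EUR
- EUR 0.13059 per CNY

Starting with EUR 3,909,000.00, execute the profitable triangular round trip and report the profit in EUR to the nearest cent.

Profit: EUR 22,181.92

Profitable loop is EUR → CNY → INR → EUR:
EUR 3,909,000.00 ÷ 0.13059 = CNY 29,933,379.28
CNY 29,933,379.28 × 11.850 = INR 354,710,544.45
INR 354,710,544.45 ÷ 90.230 = EUR 3,931,181.92
Profit = EUR 3,931,181.92 − EUR 3,909,000.00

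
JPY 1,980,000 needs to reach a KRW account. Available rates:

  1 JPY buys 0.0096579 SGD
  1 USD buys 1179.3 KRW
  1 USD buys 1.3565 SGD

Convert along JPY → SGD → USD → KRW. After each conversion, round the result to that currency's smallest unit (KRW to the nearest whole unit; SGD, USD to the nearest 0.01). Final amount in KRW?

JPY 1,980,000 × 0.0096579 = SGD 19,122.64
SGD 19,122.64 ÷ 1.3565 = USD 14,097.04
USD 14,097.04 × 1179.3 = KRW 16,624,639

KRW 16,624,639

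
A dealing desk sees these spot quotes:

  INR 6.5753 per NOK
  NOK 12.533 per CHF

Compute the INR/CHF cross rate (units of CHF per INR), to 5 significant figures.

INR/CHF = 0.012135

1 INR ÷ 6.5753 = 0.152084 NOK
0.152084 NOK ÷ 12.533 = 0.0121347 CHF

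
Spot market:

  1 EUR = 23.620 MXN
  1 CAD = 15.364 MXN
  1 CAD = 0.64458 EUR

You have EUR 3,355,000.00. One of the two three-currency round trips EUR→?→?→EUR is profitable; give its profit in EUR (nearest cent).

Profitable loop is EUR → CAD → MXN → EUR:
EUR 3,355,000.00 ÷ 0.64458 = CAD 5,204,939.65
CAD 5,204,939.65 × 15.364 = MXN 79,968,692.79
MXN 79,968,692.79 ÷ 23.620 = EUR 3,385,634.75
Profit = EUR 3,385,634.75 − EUR 3,355,000.00

Profit: EUR 30,634.75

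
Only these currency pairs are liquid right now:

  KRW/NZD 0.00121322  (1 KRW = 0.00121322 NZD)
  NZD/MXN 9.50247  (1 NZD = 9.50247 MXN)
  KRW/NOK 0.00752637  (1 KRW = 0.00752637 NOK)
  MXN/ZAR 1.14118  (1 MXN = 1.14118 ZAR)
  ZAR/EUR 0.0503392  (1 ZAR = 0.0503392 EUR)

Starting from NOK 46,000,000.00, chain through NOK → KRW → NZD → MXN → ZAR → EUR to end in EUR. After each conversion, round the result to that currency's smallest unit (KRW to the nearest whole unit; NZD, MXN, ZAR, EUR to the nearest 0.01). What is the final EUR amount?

NOK 46,000,000.00 ÷ 0.00752637 = KRW 6,111,844,090
KRW 6,111,844,090 × 0.00121322 = NZD 7,415,011.49
NZD 7,415,011.49 × 9.50247 = MXN 70,460,924.23
MXN 70,460,924.23 × 1.14118 = ZAR 80,408,597.51
ZAR 80,408,597.51 × 0.0503392 = EUR 4,047,704.47

EUR 4,047,704.47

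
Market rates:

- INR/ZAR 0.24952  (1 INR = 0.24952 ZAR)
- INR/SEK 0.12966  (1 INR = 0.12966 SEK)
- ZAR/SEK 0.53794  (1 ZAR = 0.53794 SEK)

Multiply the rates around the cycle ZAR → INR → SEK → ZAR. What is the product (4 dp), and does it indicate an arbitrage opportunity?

Around ZAR → INR → SEK → ZAR: 1 ÷ 0.24952 × 0.12966 ÷ 0.53794 = 0.965977
Product < 1; profitable direction is ZAR → SEK → INR → ZAR.

0.9660 (arbitrage exists)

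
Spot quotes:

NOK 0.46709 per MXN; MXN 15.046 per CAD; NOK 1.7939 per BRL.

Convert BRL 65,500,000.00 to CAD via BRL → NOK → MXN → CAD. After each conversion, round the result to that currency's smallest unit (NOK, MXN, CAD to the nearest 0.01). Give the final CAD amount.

CAD 16,719,292.77

BRL 65,500,000.00 × 1.7939 = NOK 117,500,450.00
NOK 117,500,450.00 ÷ 0.46709 = MXN 251,558,479.09
MXN 251,558,479.09 ÷ 15.046 = CAD 16,719,292.77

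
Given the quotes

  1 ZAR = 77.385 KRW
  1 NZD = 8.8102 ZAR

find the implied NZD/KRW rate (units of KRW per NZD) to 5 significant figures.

1 NZD × 8.8102 = 8.8102 ZAR
8.8102 ZAR × 77.385 = 681.777 KRW

NZD/KRW = 681.78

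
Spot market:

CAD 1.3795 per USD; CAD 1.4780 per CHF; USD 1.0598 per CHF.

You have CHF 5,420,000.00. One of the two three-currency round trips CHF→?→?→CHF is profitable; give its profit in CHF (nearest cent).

Profit: CHF 59,338.12

Profitable loop is CHF → CAD → USD → CHF:
CHF 5,420,000.00 × 1.4780 = CAD 8,010,760.00
CAD 8,010,760.00 ÷ 1.3795 = USD 5,807,002.54
USD 5,807,002.54 ÷ 1.0598 = CHF 5,479,338.12
Profit = CHF 5,479,338.12 − CHF 5,420,000.00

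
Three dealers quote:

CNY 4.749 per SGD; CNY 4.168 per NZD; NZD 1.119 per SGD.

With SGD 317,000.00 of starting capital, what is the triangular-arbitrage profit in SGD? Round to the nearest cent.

Profitable loop is SGD → CNY → NZD → SGD:
SGD 317,000.00 × 4.749 = CNY 1,505,433.00
CNY 1,505,433.00 ÷ 4.168 = NZD 361,188.34
NZD 361,188.34 ÷ 1.119 = SGD 322,777.78
Profit = SGD 322,777.78 − SGD 317,000.00

Profit: SGD 5,777.78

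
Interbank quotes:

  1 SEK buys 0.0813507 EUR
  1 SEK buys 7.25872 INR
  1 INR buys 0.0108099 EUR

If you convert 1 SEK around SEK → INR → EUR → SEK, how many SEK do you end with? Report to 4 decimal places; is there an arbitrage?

0.9645 (arbitrage exists)

Around SEK → INR → EUR → SEK: 1 × 7.25872 × 0.0108099 ÷ 0.0813507 = 0.964540
Product < 1; profitable direction is SEK → EUR → INR → SEK.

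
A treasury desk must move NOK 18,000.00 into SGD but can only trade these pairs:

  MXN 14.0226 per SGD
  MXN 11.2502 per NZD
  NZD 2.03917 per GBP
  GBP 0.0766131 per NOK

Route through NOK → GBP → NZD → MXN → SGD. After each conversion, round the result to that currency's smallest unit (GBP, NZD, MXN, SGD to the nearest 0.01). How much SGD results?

NOK 18,000.00 × 0.0766131 = GBP 1,379.04
GBP 1,379.04 × 2.03917 = NZD 2,812.10
NZD 2,812.10 × 11.2502 = MXN 31,636.69
MXN 31,636.69 ÷ 14.0226 = SGD 2,256.12

SGD 2,256.12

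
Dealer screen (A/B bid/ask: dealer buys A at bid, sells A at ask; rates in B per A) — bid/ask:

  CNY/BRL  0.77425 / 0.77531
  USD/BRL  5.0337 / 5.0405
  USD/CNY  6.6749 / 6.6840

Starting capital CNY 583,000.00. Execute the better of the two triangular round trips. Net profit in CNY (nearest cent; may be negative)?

Net profit: CNY 14,751.83

Best loop CNY → BRL → USD → CNY:
CNY 583,000.00 × 0.77425 (sell CNY at bid) = BRL 451,387.75
BRL 451,387.75 ÷ 5.0405 (buy USD at ask) = USD 89,552.18
USD 89,552.18 × 6.6749 (sell USD at bid) = CNY 597,751.83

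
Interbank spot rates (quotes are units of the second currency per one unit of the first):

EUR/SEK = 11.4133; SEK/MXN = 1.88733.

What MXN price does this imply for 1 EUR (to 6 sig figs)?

EUR/MXN = 21.5407

1 EUR × 11.4133 = 11.4133 SEK
11.4133 SEK × 1.88733 = 21.5407 MXN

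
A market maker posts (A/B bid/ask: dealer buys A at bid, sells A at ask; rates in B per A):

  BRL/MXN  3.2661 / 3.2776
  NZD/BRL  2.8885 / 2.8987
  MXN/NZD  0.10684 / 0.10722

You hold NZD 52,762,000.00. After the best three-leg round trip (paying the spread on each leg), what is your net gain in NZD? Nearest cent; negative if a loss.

Best loop NZD → BRL → MXN → NZD:
NZD 52,762,000.00 × 2.8885 (sell NZD at bid) = BRL 152,403,037.00
BRL 152,403,037.00 × 3.2661 (sell BRL at bid) = MXN 497,763,559.15
MXN 497,763,559.15 × 0.10684 (sell MXN at bid) = NZD 53,181,058.66

Net profit: NZD 419,058.66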